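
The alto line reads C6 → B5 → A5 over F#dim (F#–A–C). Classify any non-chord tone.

B5 is a passing tone.

The harmony at that moment is F# diminished triad (F#, A, C); B5 is not a chord tone.
It is approached by step down from C6 and left by step down to A5.
Step in, step out in the same direction — a passing tone.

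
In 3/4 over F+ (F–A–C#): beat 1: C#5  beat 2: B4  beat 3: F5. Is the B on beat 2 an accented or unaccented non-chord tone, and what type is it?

The harmony at that moment is F augmented triad (F, A, C#); B4 is not a chord tone.
It is approached by step down from C#5 and left by leap up to F5.
Step in, leap out — an escape tone.
It falls on a weak beat, so it is unaccented.

Unaccented escape tone.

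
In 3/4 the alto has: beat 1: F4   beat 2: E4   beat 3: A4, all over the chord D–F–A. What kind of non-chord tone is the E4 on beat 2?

Escape tone.

The harmony at that moment is D minor triad (D, F, A); E4 is not a chord tone.
It is approached by step down from F4 and left by leap up to A4.
Step in, leap out, on a weak beat — an escape tone.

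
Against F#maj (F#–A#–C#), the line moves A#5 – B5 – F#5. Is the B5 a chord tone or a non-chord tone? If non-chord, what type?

The harmony at that moment is F# major triad (F#, A#, C#); B5 is not a chord tone.
It is approached by step up from A#5 and left by leap down to F#5.
Step in, leap out — an escape tone.

Non-chord tone — an escape tone.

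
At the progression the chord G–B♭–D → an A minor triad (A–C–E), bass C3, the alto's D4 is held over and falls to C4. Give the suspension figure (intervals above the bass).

9–8 suspension.

At the second chord the bass is C3. The suspended D4 lies a ninth above the bass; after resolving down by step to C4, the interval above the bass becomes an octave.
Suspension figures are named by those two intervals: 9–8.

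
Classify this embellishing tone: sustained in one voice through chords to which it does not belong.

Pedal tone.

Approach: none. Departure: none — a single pitch is sustained while the chords change around it, passing through harmonies that do not contain it.
No melodic motion at all; the dissonance is created entirely by the moving harmonies against the stationary note — a pedal tone (pedal point).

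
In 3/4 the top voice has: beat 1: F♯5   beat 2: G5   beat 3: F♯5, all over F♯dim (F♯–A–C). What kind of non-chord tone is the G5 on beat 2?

Upper neighbor tone.

The harmony at that moment is F♯ diminished triad (F♯, A, C); G5 is not a chord tone.
It is approached by step up from F♯5 and left by step down to F♯5.
Step away and step back to the same note — a neighbor tone (upper neighbor).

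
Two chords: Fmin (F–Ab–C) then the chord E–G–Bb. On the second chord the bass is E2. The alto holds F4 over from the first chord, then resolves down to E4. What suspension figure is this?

9–8 suspension.

At the second chord the bass is E2. The suspended F4 lies a ninth above the bass; after resolving down by step to E4, the interval above the bass becomes an octave.
Suspension figures are named by those two intervals: 9–8.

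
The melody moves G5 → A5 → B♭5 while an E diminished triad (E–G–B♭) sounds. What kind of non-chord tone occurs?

A5 is a passing tone.

The harmony at that moment is E diminished triad (E, G, B♭); A5 is not a chord tone.
It is approached by step up from G5 and left by step up to B♭5.
Step in, step out in the same direction — a passing tone.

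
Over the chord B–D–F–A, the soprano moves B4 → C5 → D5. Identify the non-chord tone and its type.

The harmony at that moment is B half-diminished seventh chord (B, D, F, A); C5 is not a chord tone.
It is approached by step up from B4 and left by step up to D5.
Step in, step out in the same direction — a passing tone.

C5 is a passing tone.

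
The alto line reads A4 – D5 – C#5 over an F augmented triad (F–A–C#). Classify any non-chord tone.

D5 is an appoggiatura.

The harmony at that moment is F augmented triad (F, A, C#); D5 is not a chord tone.
It is approached by leap up from A4 and left by step down to C#5.
Leap in, step out — an appoggiatura.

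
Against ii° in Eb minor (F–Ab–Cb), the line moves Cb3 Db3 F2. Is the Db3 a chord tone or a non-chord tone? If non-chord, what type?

Non-chord tone — an escape tone.

The harmony at that moment is F diminished triad (F, Ab, Cb); Db3 is not a chord tone.
It is approached by step up from Cb3 and left by leap down to F2.
Step in, leap out — an escape tone.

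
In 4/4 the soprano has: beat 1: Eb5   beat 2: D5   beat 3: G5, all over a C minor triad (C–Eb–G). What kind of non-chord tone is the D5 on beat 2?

Escape tone.

The harmony at that moment is C minor triad (C, Eb, G); D5 is not a chord tone.
It is approached by step down from Eb5 and left by leap up to G5.
Step in, leap out, on a weak beat — an escape tone.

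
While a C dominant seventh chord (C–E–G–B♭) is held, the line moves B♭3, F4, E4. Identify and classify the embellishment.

F4 is an appoggiatura.

The harmony at that moment is C dominant seventh chord (C, E, G, B♭); F4 is not a chord tone.
It is approached by leap up from B♭3 and left by step down to E4.
Leap in, step out — an appoggiatura.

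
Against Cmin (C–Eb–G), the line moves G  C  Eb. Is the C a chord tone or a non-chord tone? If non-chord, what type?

C minor triad contains C, Eb, G; C is the root, so it is a chord tone.

Chord tone (the root of C minor triad).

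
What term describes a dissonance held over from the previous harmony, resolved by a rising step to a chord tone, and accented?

Approach: by preparation — the pitch is first a chord tone, then held (tied or repeated) while the harmony changes under it. Departure: up by step. Metric position: strong.
A prepared dissonance that resolves upward by step — a retardation. (The same figure resolving downward would be a suspension.)

Retardation.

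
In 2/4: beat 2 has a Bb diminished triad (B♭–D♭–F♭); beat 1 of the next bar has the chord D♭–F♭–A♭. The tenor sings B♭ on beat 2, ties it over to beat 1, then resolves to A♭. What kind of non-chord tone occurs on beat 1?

Suspension.

The harmony at that moment is D♭ minor triad (D♭, F♭, A♭); B♭ is not a chord tone.
It is held over (the same pitch as the preceding B♭) and left by step down to A♭.
Held over from the previous chord and resolving down by step — a suspension.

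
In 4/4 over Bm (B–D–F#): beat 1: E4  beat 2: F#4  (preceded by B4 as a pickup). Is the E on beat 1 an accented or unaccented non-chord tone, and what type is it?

The harmony at that moment is B minor triad (B, D, F#); E4 is not a chord tone.
It is approached by leap down from B4 and left by step up to F#4.
Leap in, step out — an appoggiatura.
It falls on the downbeat, so it is accented.

Accented appoggiatura.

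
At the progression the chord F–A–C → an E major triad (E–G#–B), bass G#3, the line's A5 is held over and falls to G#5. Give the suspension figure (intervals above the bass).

At the second chord the bass is G#3. The suspended A5 lies a ninth above the bass; after resolving down by step to G#5, the interval above the bass becomes an octave.
Suspension figures are named by those two intervals: 9–8.

9–8 suspension.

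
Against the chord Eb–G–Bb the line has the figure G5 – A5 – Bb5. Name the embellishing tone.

A5 is a passing tone.

The harmony at that moment is Eb major triad (Eb, G, Bb); A5 is not a chord tone.
It is approached by step up from G5 and left by step up to Bb5.
Step in, step out in the same direction — a passing tone.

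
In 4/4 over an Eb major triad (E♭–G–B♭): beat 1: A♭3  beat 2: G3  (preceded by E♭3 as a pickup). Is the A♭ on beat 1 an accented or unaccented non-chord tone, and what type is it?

Accented appoggiatura.

The harmony at that moment is E♭ major triad (E♭, G, B♭); A♭3 is not a chord tone.
It is approached by leap up from E♭3 and left by step down to G3.
Leap in, step out — an appoggiatura.
It falls on the downbeat, so it is accented.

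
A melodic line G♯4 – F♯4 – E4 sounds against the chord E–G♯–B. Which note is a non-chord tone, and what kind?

The harmony at that moment is E major triad (E, G♯, B); F♯4 is not a chord tone.
It is approached by step down from G♯4 and left by step down to E4.
Step in, step out in the same direction — a passing tone.

F♯4 is a passing tone.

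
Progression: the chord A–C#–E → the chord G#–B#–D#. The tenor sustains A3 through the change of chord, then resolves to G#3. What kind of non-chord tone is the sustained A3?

A3 is a suspension.

The harmony at that moment is G# major triad (G#, B#, D#); A3 is not a chord tone.
It is held over (the same pitch as the preceding A3) and left by step down to G#3.
Held over from the previous chord and resolving down by step — a suspension.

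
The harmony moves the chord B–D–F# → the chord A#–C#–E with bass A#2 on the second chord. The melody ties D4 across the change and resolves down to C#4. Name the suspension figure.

4–3 suspension.

At the second chord the bass is A#2. The suspended D4 lies a fourth above the bass; after resolving down by step to C#4, the interval above the bass becomes a third.
Suspension figures are named by those two intervals: 4–3.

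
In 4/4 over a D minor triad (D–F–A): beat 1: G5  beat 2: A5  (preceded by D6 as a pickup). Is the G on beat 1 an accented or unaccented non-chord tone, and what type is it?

The harmony at that moment is D minor triad (D, F, A); G5 is not a chord tone.
It is approached by leap down from D6 and left by step up to A5.
Leap in, step out — an appoggiatura.
It falls on the downbeat, so it is accented.

Accented appoggiatura.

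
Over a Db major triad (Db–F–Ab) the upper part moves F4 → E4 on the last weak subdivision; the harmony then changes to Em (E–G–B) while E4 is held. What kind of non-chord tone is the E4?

The harmony at that moment is Db major triad (Db, F, Ab); E4 is not a chord tone.
It is approached by step down from F4 and then sustained as the same pitch into the next harmony.
Arriving early and becoming a chord tone when the harmony changes — an anticipation.

E4 is an anticipation.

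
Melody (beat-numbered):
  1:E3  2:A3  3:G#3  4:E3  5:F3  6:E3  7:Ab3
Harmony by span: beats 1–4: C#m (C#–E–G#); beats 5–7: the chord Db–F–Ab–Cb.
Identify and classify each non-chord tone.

The harmony at that moment is C# minor triad (C#, E, G#); A3 is not a chord tone.
It is approached by leap up from E3 and left by step down to G#3.
Leap in, step out — an appoggiatura.
The harmony at that moment is Db dominant seventh chord (Db, F, Ab, Cb); E3 is not a chord tone.
It is approached by step down from F3 and left by leap up to Ab3.
Step in, leap out — an escape tone.

A3 (beat 2) — appoggiatura; E3 (beat 6) — escape tone.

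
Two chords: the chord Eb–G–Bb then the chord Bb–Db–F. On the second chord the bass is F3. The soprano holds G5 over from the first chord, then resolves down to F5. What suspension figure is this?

9–8 suspension.

At the second chord the bass is F3. The suspended G5 lies a ninth above the bass; after resolving down by step to F5, the interval above the bass becomes an octave.
Suspension figures are named by those two intervals: 9–8.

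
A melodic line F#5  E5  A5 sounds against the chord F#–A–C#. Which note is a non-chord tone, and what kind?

E5 is an escape tone.

The harmony at that moment is F# minor triad (F#, A, C#); E5 is not a chord tone.
It is approached by step down from F#5 and left by leap up to A5.
Step in, leap out — an escape tone.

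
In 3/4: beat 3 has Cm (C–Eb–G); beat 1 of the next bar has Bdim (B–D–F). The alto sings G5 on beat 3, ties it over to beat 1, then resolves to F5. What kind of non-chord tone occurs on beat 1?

The harmony at that moment is B diminished triad (B, D, F); G5 is not a chord tone.
It is held over (the same pitch as the preceding G5) and left by step down to F5.
Held over from the previous chord and resolving down by step — a suspension.

Suspension.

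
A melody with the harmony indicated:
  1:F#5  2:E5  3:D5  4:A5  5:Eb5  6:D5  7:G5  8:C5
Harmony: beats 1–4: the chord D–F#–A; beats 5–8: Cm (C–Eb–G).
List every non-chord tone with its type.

The harmony at that moment is D major triad (D, F#, A); E5 is not a chord tone.
It is approached by step down from F#5 and left by step down to D5.
Step in, step out in the same direction — a passing tone.
The harmony at that moment is C minor triad (C, Eb, G); D5 is not a chord tone.
It is approached by step down from Eb5 and left by leap up to G5.
Step in, leap out — an escape tone.

E5 (beat 2) — passing tone; D5 (beat 6) — escape tone.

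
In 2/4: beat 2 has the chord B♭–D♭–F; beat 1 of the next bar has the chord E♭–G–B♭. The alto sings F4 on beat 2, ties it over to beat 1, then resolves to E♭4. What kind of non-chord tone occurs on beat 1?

Suspension.

The harmony at that moment is E♭ major triad (E♭, G, B♭); F4 is not a chord tone.
It is held over (the same pitch as the preceding F4) and left by step down to E♭4.
Held over from the previous chord and resolving down by step — a suspension.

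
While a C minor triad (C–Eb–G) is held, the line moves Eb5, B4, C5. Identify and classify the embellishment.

The harmony at that moment is C minor triad (C, Eb, G); B4 is not a chord tone.
It is approached by leap down from Eb5 and left by step up to C5.
Leap in, step out — an appoggiatura.

B4 is an appoggiatura.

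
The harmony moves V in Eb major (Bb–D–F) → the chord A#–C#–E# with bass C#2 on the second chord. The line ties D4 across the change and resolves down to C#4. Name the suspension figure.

9–8 suspension.

At the second chord the bass is C#2. The suspended D4 lies a ninth above the bass; after resolving down by step to C#4, the interval above the bass becomes an octave.
Suspension figures are named by those two intervals: 9–8.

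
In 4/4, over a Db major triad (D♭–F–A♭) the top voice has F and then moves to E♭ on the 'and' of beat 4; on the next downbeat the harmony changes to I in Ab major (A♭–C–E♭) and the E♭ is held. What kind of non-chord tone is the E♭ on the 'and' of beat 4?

The harmony at that moment is D♭ major triad (D♭, F, A♭); E♭ is not a chord tone.
It is approached by step down from F and then sustained as the same pitch into the next harmony.
Arriving early and becoming a chord tone when the harmony changes — an anticipation.

Anticipation.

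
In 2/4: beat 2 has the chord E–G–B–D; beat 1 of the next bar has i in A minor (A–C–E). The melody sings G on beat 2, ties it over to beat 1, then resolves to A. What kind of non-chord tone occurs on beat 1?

The harmony at that moment is A minor triad (A, C, E); G is not a chord tone.
It is held over (the same pitch as the preceding G) and left by step up to A.
Held over from the previous chord and resolving up by step — a retardation.

Retardation.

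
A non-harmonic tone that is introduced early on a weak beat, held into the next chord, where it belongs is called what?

Anticipation.

Approach: ahead of the chord change (typically by step), so it is dissonant against the current harmony. Departure: none — the same pitch is restated or held and is a chord tone of the new harmony.
Dissonant first, consonant once the harmony catches up: the note simply arrives early — an anticipation. (The reverse timing, consonant first and dissonant after the change, would be a suspension or retardation.)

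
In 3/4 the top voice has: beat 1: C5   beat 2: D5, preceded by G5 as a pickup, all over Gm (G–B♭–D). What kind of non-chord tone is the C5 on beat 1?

Appoggiatura.

The harmony at that moment is G minor triad (G, B♭, D); C5 is not a chord tone.
It is approached by leap down from G5 and left by step up to D5.
Leap in, step out, metrically accented — an appoggiatura.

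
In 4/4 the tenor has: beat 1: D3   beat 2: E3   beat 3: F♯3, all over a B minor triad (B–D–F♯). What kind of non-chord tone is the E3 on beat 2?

Passing tone.

The harmony at that moment is B minor triad (B, D, F♯); E3 is not a chord tone.
It is approached by step up from D3 and left by step up to F♯3.
Step in, step out in the same direction — a passing tone.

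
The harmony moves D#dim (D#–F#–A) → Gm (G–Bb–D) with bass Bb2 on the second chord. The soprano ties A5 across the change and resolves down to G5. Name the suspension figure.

7–6 suspension.

At the second chord the bass is Bb2. The suspended A5 lies a seventh above the bass; after resolving down by step to G5, the interval above the bass becomes a sixth.
Suspension figures are named by those two intervals: 7–6.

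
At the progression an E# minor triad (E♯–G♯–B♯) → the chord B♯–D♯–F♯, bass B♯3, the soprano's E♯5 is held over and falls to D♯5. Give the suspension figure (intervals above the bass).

At the second chord the bass is B♯3. The suspended E♯5 lies a fourth above the bass; after resolving down by step to D♯5, the interval above the bass becomes a third.
Suspension figures are named by those two intervals: 4–3.

4–3 suspension.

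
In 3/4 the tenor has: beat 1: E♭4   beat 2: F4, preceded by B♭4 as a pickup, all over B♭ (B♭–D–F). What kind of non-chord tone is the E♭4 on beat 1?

The harmony at that moment is B♭ major triad (B♭, D, F); E♭4 is not a chord tone.
It is approached by leap down from B♭4 and left by step up to F4.
Leap in, step out, metrically accented — an appoggiatura.

Appoggiatura.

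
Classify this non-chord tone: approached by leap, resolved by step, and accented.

Approach: by leap. Departure: by step. Metric position: strong.
Leap in, step out, in a metrically strong position — an appoggiatura. (It is the mirror image of the escape tone, which steps in and leaps out from a weak position.)

Appoggiatura.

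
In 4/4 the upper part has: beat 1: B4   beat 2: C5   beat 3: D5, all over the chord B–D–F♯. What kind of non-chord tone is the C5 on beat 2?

The harmony at that moment is B minor triad (B, D, F♯); C5 is not a chord tone.
It is approached by step up from B4 and left by step up to D5.
Step in, step out in the same direction — a passing tone.

Passing tone.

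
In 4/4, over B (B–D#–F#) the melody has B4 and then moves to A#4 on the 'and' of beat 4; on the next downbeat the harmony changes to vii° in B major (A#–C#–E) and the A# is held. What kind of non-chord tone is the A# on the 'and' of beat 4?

The harmony at that moment is B major triad (B, D#, F#); A#4 is not a chord tone.
It is approached by step down from B4 and then sustained as the same pitch into the next harmony.
Arriving early and becoming a chord tone when the harmony changes — an anticipation.

Anticipation.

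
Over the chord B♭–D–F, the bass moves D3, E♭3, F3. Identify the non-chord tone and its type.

The harmony at that moment is B♭ major triad (B♭, D, F); E♭3 is not a chord tone.
It is approached by step up from D3 and left by step up to F3.
Step in, step out in the same direction — a passing tone.

E♭3 is a passing tone.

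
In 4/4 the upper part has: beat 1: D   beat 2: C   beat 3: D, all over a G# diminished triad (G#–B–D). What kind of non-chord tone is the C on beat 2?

Lower neighbor tone.

The harmony at that moment is G# diminished triad (G#, B, D); C is not a chord tone.
It is approached by step down from D and left by step up to D.
Step away and step back to the same note — a neighbor tone (lower neighbor).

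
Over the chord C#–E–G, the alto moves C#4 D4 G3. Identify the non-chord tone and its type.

D4 is an escape tone.

The harmony at that moment is C# diminished triad (C#, E, G); D4 is not a chord tone.
It is approached by step up from C#4 and left by leap down to G3.
Step in, leap out — an escape tone.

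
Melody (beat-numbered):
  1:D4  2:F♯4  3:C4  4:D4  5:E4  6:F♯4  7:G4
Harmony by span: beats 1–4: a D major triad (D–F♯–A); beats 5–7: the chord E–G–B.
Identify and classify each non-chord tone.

The harmony at that moment is D major triad (D, F♯, A); C4 is not a chord tone.
It is approached by leap down from F♯4 and left by step up to D4.
Leap in, step out — an appoggiatura.
The harmony at that moment is E minor triad (E, G, B); F♯4 is not a chord tone.
It is approached by step up from E4 and left by step up to G4.
Step in, step out in the same direction — a passing tone.

C4 (beat 3) — appoggiatura; F♯4 (beat 6) — passing tone.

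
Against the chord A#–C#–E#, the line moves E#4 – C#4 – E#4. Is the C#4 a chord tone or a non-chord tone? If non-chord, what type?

A# minor triad contains A#, C#, E#; C# is the third, so it is a chord tone.

Chord tone (the third of A# minor triad).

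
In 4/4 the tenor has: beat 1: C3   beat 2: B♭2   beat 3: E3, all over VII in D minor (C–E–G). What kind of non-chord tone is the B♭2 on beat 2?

The harmony at that moment is C major triad (C, E, G); B♭2 is not a chord tone.
It is approached by step down from C3 and left by leap up to E3.
Step in, leap out, on a weak beat — an escape tone.

Escape tone.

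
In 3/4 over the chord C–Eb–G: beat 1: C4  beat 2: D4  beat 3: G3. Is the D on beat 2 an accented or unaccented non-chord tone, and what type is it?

Unaccented escape tone.

The harmony at that moment is C minor triad (C, Eb, G); D4 is not a chord tone.
It is approached by step up from C4 and left by leap down to G3.
Step in, leap out — an escape tone.
It falls on a weak beat, so it is unaccented.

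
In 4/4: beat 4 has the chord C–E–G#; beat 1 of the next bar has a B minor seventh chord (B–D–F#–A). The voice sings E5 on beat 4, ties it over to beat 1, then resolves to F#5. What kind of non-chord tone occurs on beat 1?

The harmony at that moment is B minor seventh chord (B, D, F#, A); E5 is not a chord tone.
It is held over (the same pitch as the preceding E5) and left by step up to F#5.
Held over from the previous chord and resolving up by step — a retardation.

Retardation.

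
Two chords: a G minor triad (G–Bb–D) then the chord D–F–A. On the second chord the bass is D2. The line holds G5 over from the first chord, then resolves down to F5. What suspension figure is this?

At the second chord the bass is D2. The suspended G5 lies a fourth above the bass; after resolving down by step to F5, the interval above the bass becomes a third.
Suspension figures are named by those two intervals: 4–3.

4–3 suspension.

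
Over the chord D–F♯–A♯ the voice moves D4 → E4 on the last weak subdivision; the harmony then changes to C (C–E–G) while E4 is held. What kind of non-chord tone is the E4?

E4 is an anticipation.

The harmony at that moment is D augmented triad (D, F♯, A♯); E4 is not a chord tone.
It is approached by step up from D4 and then sustained as the same pitch into the next harmony.
Arriving early and becoming a chord tone when the harmony changes — an anticipation.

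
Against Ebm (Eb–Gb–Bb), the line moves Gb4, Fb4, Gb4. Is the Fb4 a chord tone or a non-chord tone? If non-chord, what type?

Non-chord tone — a neighbor tone.

The harmony at that moment is Eb minor triad (Eb, Gb, Bb); Fb4 is not a chord tone.
It is approached by step down from Gb4 and left by step up to Gb4.
Step away and step back to the same note — a neighbor tone (lower neighbor).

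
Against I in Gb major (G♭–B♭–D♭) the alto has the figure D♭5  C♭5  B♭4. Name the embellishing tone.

C♭5 is a passing tone.

The harmony at that moment is G♭ major triad (G♭, B♭, D♭); C♭5 is not a chord tone.
It is approached by step down from D♭5 and left by step down to B♭4.
Step in, step out in the same direction — a passing tone.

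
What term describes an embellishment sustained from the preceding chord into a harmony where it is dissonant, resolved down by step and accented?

Suspension.

Approach: by preparation — the pitch is first a chord tone, then held (tied or repeated) while the harmony changes under it. Departure: down by step. Metric position: strong.
A prepared dissonance that resolves downward by step — a suspension. (The same figure resolving upward would be a retardation.)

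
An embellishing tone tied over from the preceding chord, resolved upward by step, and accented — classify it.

Retardation.

Approach: by preparation — the pitch is first a chord tone, then held (tied or repeated) while the harmony changes under it. Departure: up by step. Metric position: strong.
A prepared dissonance that resolves upward by step — a retardation. (The same figure resolving downward would be a suspension.)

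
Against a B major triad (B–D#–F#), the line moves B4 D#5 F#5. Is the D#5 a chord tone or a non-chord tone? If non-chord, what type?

Chord tone (the third of B major triad).

B major triad contains B, D#, F#; D# is the third, so it is a chord tone.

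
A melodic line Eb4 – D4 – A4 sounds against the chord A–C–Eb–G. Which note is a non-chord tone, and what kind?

D4 is an escape tone.

The harmony at that moment is A half-diminished seventh chord (A, C, Eb, G); D4 is not a chord tone.
It is approached by step down from Eb4 and left by leap up to A4.
Step in, leap out — an escape tone.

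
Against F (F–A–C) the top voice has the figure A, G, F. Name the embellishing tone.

G is a passing tone.

The harmony at that moment is F major triad (F, A, C); G is not a chord tone.
It is approached by step down from A and left by step down to F.
Step in, step out in the same direction — a passing tone.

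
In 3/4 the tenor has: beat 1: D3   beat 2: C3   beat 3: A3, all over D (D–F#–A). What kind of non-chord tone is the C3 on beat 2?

The harmony at that moment is D major triad (D, F#, A); C3 is not a chord tone.
It is approached by step down from D3 and left by leap up to A3.
Step in, leap out, on a weak beat — an escape tone.

Escape tone.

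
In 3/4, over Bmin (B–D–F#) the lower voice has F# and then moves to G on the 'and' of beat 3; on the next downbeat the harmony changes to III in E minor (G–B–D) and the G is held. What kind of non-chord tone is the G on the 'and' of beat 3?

The harmony at that moment is B minor triad (B, D, F#); G is not a chord tone.
It is approached by step up from F# and then sustained as the same pitch into the next harmony.
Arriving early and becoming a chord tone when the harmony changes — an anticipation.

Anticipation.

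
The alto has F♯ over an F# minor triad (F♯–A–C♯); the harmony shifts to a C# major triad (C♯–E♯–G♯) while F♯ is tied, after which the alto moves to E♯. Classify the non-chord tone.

F♯ is a suspension.

The harmony at that moment is C♯ major triad (C♯, E♯, G♯); F♯ is not a chord tone.
It is held over (the same pitch as the preceding F♯) and left by step down to E♯.
Held over from the previous chord and resolving down by step — a suspension.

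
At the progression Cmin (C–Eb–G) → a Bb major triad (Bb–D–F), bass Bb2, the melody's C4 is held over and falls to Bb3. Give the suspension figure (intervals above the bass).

9–8 suspension.

At the second chord the bass is Bb2. The suspended C4 lies a ninth above the bass; after resolving down by step to Bb3, the interval above the bass becomes an octave.
Suspension figures are named by those two intervals: 9–8.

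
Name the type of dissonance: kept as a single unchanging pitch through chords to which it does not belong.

Pedal tone.

Approach: none. Departure: none — a single pitch is sustained while the chords change around it, passing through harmonies that do not contain it.
No melodic motion at all; the dissonance is created entirely by the moving harmonies against the stationary note — a pedal tone (pedal point).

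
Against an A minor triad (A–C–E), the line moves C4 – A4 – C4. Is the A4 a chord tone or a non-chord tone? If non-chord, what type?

A minor triad contains A, C, E; A is the root, so it is a chord tone.

Chord tone (the root of A minor triad).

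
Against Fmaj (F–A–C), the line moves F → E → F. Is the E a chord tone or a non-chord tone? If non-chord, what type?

Non-chord tone — a neighbor tone.

The harmony at that moment is F major triad (F, A, C); E is not a chord tone.
It is approached by step down from F and left by step up to F.
Step away and step back to the same note — a neighbor tone (lower neighbor).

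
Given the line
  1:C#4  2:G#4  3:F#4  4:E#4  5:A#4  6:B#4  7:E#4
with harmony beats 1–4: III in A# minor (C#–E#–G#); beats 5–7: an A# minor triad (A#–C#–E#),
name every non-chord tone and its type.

F#4 (beat 3) — passing tone; B#4 (beat 6) — escape tone.

The harmony at that moment is C# major triad (C#, E#, G#); F#4 is not a chord tone.
It is approached by step down from G#4 and left by step down to E#4.
Step in, step out in the same direction — a passing tone.
The harmony at that moment is A# minor triad (A#, C#, E#); B#4 is not a chord tone.
It is approached by step up from A#4 and left by leap down to E#4.
Step in, leap out — an escape tone.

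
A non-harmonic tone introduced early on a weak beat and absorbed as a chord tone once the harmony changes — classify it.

Approach: ahead of the chord change (typically by step), so it is dissonant against the current harmony. Departure: none — the same pitch is restated or held and is a chord tone of the new harmony.
Dissonant first, consonant once the harmony catches up: the note simply arrives early — an anticipation. (The reverse timing, consonant first and dissonant after the change, would be a suspension or retardation.)

Anticipation.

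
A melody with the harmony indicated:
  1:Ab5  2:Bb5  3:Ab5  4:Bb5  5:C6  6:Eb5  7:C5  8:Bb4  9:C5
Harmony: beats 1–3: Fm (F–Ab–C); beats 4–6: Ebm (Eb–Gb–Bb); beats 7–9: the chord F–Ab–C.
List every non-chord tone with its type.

Bb5 (beat 2) — neighbor tone; C6 (beat 5) — escape tone; Bb4 (beat 8) — neighbor tone.

The harmony at that moment is F minor triad (F, Ab, C); Bb5 is not a chord tone.
It is approached by step up from Ab5 and left by step down to Ab5.
Step away and step back to the same note — a neighbor tone (upper neighbor).
The harmony at that moment is Eb minor triad (Eb, Gb, Bb); C6 is not a chord tone.
It is approached by step up from Bb5 and left by leap down to Eb5.
Step in, leap out — an escape tone.
The harmony at that moment is F minor triad (F, Ab, C); Bb4 is not a chord tone.
It is approached by step down from C5 and left by step up to C5.
Step away and step back to the same note — a neighbor tone (lower neighbor).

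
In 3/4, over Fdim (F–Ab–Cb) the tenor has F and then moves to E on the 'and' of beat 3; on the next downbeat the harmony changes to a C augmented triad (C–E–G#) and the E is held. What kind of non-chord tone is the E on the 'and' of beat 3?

Anticipation.

The harmony at that moment is F diminished triad (F, Ab, Cb); E is not a chord tone.
It is approached by step down from F and then sustained as the same pitch into the next harmony.
Arriving early and becoming a chord tone when the harmony changes — an anticipation.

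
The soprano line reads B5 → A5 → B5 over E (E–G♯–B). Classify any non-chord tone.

The harmony at that moment is E major triad (E, G♯, B); A5 is not a chord tone.
It is approached by step down from B5 and left by step up to B5.
Step away and step back to the same note — a neighbor tone (lower neighbor).

A5 is a neighbor tone.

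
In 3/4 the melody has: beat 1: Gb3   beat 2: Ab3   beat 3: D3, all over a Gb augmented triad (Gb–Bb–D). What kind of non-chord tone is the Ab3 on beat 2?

The harmony at that moment is Gb augmented triad (Gb, Bb, D); Ab3 is not a chord tone.
It is approached by step up from Gb3 and left by leap down to D3.
Step in, leap out, on a weak beat — an escape tone.

Escape tone.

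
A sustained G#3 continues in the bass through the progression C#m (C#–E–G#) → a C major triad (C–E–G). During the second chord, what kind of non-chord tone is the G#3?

The harmony at that moment is C major triad (C, E, G); G#3 is not a chord tone.
It is held over (the same pitch as the preceding G#3) and then sustained as the same pitch into the next harmony.
Sustained through a change of harmony — a pedal tone.

Pedal tone (pedal point).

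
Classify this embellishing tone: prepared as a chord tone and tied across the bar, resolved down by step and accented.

Suspension.

Approach: by preparation — the pitch is first a chord tone, then held (tied or repeated) while the harmony changes under it. Departure: down by step. Metric position: strong.
A prepared dissonance that resolves downward by step — a suspension. (The same figure resolving upward would be a retardation.)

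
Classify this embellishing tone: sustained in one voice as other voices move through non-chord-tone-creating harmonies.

Pedal tone.

Approach: none. Departure: none — a single pitch is sustained while the chords change around it, passing through harmonies that do not contain it.
No melodic motion at all; the dissonance is created entirely by the moving harmonies against the stationary note — a pedal tone (pedal point).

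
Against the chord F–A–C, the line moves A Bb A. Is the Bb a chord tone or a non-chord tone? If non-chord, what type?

The harmony at that moment is F major triad (F, A, C); Bb is not a chord tone.
It is approached by step up from A and left by step down to A.
Step away and step back to the same note — a neighbor tone (upper neighbor).

Non-chord tone — a neighbor tone.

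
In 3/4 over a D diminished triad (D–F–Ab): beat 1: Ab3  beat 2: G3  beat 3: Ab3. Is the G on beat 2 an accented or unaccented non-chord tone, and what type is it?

Unaccented neighbor tone.

The harmony at that moment is D diminished triad (D, F, Ab); G3 is not a chord tone.
It is approached by step down from Ab3 and left by step up to Ab3.
Step away and step back to the same note — a neighbor tone (lower neighbor).
It falls on a weak beat, so it is unaccented.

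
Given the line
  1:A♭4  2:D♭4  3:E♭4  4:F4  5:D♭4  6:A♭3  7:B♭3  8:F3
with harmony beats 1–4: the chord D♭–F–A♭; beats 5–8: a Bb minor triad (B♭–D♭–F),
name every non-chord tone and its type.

The harmony at that moment is D♭ major triad (D♭, F, A♭); E♭4 is not a chord tone.
It is approached by step up from D♭4 and left by step up to F4.
Step in, step out in the same direction — a passing tone.
The harmony at that moment is B♭ minor triad (B♭, D♭, F); A♭3 is not a chord tone.
It is approached by leap down from D♭4 and left by step up to B♭3.
Leap in, step out — an appoggiatura.

E♭4 (beat 3) — passing tone; A♭3 (beat 6) — appoggiatura.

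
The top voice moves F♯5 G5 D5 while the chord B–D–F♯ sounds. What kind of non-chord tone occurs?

The harmony at that moment is B minor triad (B, D, F♯); G5 is not a chord tone.
It is approached by step up from F♯5 and left by leap down to D5.
Step in, leap out — an escape tone.

G5 is an escape tone.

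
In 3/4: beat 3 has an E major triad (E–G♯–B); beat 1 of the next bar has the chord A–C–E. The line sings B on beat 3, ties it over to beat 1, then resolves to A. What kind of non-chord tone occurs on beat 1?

Suspension.

The harmony at that moment is A minor triad (A, C, E); B is not a chord tone.
It is held over (the same pitch as the preceding B) and left by step down to A.
Held over from the previous chord and resolving down by step — a suspension.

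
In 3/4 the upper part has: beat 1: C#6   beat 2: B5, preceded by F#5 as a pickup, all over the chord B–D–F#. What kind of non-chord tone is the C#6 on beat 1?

Appoggiatura.

The harmony at that moment is B minor triad (B, D, F#); C#6 is not a chord tone.
It is approached by leap up from F#5 and left by step down to B5.
Leap in, step out, metrically accented — an appoggiatura.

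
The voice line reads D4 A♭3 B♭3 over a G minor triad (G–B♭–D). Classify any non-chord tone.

A♭3 is an appoggiatura.

The harmony at that moment is G minor triad (G, B♭, D); A♭3 is not a chord tone.
It is approached by leap down from D4 and left by step up to B♭3.
Leap in, step out — an appoggiatura.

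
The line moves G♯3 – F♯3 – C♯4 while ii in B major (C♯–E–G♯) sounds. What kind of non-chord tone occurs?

F♯3 is an escape tone.

The harmony at that moment is C♯ minor triad (C♯, E, G♯); F♯3 is not a chord tone.
It is approached by step down from G♯3 and left by leap up to C♯4.
Step in, leap out — an escape tone.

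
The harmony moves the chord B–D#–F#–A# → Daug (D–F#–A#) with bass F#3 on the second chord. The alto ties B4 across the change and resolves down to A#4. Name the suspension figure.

At the second chord the bass is F#3. The suspended B4 lies a fourth above the bass; after resolving down by step to A#4, the interval above the bass becomes a third.
Suspension figures are named by those two intervals: 4–3.

4–3 suspension.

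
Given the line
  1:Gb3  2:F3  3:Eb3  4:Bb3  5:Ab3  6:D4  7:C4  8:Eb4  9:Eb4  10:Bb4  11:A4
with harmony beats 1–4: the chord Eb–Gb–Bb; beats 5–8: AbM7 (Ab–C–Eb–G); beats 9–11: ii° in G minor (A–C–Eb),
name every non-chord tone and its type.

F3 (beat 2) — passing tone; D4 (beat 6) — appoggiatura; Bb4 (beat 10) — appoggiatura.

The harmony at that moment is Eb minor triad (Eb, Gb, Bb); F3 is not a chord tone.
It is approached by step down from Gb3 and left by step down to Eb3.
Step in, step out in the same direction — a passing tone.
The harmony at that moment is Ab major seventh chord (Ab, C, Eb, G); D4 is not a chord tone.
It is approached by leap up from Ab3 and left by step down to C4.
Leap in, step out — an appoggiatura.
The harmony at that moment is A diminished triad (A, C, Eb); Bb4 is not a chord tone.
It is approached by leap up from Eb4 and left by step down to A4.
Leap in, step out — an appoggiatura.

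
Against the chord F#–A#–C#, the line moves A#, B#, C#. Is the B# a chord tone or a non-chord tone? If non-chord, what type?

Non-chord tone — a passing tone.

The harmony at that moment is F# major triad (F#, A#, C#); B# is not a chord tone.
It is approached by step up from A# and left by step up to C#.
Step in, step out in the same direction — a passing tone.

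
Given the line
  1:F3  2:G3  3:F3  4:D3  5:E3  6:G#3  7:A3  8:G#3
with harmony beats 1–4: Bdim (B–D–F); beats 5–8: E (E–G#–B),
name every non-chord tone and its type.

G3 (beat 2) — neighbor tone; A3 (beat 7) — neighbor tone.

The harmony at that moment is B diminished triad (B, D, F); G3 is not a chord tone.
It is approached by step up from F3 and left by step down to F3.
Step away and step back to the same note — a neighbor tone (upper neighbor).
The harmony at that moment is E major triad (E, G#, B); A3 is not a chord tone.
It is approached by step up from G#3 and left by step down to G#3.
Step away and step back to the same note — a neighbor tone (upper neighbor).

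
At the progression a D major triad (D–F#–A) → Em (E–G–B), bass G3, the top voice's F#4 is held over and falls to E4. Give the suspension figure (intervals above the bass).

At the second chord the bass is G3. The suspended F#4 lies a seventh above the bass; after resolving down by step to E4, the interval above the bass becomes a sixth.
Suspension figures are named by those two intervals: 7–6.

7–6 suspension.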